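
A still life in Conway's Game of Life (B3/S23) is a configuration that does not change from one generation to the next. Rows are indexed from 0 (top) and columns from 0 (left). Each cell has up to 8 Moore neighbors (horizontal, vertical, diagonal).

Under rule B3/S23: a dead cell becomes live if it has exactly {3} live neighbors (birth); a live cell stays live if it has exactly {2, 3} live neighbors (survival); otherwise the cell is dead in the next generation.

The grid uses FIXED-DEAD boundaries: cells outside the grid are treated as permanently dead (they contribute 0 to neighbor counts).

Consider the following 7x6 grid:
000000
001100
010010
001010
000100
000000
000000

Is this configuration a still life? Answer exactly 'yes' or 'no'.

Compute generation 1 and compare to generation 0 (given above):
Generation 1:
000000
001100
010010
001010
000100
000000
000000
The grids are IDENTICAL -> still life.

Answer: yes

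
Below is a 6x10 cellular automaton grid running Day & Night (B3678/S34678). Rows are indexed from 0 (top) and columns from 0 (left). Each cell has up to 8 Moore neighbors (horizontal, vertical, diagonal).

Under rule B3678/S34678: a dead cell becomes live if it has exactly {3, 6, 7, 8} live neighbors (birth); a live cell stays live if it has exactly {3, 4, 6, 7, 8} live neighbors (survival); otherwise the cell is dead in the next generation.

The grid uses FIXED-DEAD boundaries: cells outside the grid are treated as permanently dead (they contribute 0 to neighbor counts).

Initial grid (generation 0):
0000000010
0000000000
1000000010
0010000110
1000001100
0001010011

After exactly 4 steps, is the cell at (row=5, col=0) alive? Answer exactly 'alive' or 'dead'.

Answer: dead

Derivation:
Simulating step by step:
Generation 0 (given above): 13 live cells
Generation 1: 10 live cells
0000000000
0000000000
0000000100
0100001110
0000001101
0000001100
Generation 2: 10 live cells
0000000000
0000000000
0000001110
0000001010
0000010100
0000001110
Generation 3: 8 live cells
0000000000
0000000100
0000000100
0000011110
0000000000
0000001100
Generation 4: 5 live cells
0000000000
0000000000
0000000100
0000001100
0000010010
0000000000

Cell (5,0) at generation 4: 0 -> dead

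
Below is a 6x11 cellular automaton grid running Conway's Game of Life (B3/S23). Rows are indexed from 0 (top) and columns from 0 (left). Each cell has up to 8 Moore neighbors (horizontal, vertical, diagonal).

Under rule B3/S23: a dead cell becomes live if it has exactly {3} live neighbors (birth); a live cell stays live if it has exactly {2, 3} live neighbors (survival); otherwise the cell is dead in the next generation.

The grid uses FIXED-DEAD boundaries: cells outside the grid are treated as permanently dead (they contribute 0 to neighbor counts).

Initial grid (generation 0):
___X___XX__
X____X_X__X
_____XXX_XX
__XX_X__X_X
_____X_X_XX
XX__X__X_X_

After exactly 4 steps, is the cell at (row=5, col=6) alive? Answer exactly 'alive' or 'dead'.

Simulating step by step:
Generation 0 (given above): 26 live cells
Generation 1: 19 live cells
______XXX__
____XX____X
_____X_X__X
_____X_____
_XXX_X_X__X
______X__XX
Generation 2: 19 live cells
_____XXX___
____XX__XX_
_____X_____
__X__X_____
__X_XX___XX
__X___X__XX
Generation 3: 24 live cells
____XXXXX__
____X__XX__
_____XX____
___X_XX____
_XX_XXX__XX
___X_X___XX
Generation 4: 18 live cells
____XXX_X__
____X___X__
___________
__XX___X___
__X______XX
__XX_XX__XX

Cell (5,6) at generation 4: 1 -> alive

Answer: alive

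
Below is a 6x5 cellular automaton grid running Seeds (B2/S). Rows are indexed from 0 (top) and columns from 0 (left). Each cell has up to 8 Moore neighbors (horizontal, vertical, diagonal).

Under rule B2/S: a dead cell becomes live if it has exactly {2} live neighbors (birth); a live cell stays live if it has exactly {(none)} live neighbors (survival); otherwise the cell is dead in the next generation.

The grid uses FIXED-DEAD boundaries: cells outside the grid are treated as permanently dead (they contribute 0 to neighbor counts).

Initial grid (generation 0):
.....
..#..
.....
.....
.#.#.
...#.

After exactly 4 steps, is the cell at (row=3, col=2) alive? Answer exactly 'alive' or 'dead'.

Answer: alive

Derivation:
Simulating step by step:
Generation 0 (given above): 4 live cells
Generation 1: 3 live cells
.....
.....
.....
..#..
....#
....#
Generation 2: 2 live cells
.....
.....
.....
...#.
.....
...#.
Generation 3: 3 live cells
.....
.....
.....
.....
..###
.....
Generation 4: 4 live cells
.....
.....
.....
..#.#
.....
..#.#

Cell (3,2) at generation 4: 1 -> alive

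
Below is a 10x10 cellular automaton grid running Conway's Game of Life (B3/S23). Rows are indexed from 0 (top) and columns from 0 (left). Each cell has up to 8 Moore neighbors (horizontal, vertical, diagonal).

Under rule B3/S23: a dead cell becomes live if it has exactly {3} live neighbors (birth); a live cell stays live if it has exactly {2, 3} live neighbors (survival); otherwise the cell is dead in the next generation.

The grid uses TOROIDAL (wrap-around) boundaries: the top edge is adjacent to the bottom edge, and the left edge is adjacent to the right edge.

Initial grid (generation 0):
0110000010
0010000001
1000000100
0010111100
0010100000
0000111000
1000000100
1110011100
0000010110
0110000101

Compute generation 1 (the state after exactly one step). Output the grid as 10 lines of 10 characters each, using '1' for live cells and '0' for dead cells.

Simulating step by step:
Generation 0 (given above): 32 live cells
Generation 1: 37 live cells
(generation 1 grid is the final answer)

Answer: 0001000011
1010000011
0101010110
0100111100
0000000100
0001111000
1000100100
1100010001
0000010001
1110001101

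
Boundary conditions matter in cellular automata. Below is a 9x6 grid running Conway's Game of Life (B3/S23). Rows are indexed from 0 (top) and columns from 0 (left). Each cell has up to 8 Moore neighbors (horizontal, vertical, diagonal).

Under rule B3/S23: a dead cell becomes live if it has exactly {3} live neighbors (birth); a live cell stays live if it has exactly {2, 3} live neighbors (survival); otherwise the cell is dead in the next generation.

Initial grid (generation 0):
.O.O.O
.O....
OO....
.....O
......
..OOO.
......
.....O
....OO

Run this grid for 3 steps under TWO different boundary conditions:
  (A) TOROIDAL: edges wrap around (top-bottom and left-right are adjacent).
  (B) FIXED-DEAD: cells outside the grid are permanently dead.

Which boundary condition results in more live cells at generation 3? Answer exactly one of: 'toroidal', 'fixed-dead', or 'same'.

Under TOROIDAL boundary, generation 3:
O....O
..O...
.....O
.OO.OO
OOOOOO
..O...
..OO..
.....O
O...OO
Population = 21

Under FIXED-DEAD boundary, generation 3:
.O....
O.O...
O.O...
......
...O..
..O...
......
.....O
......
Population = 8

Comparison: toroidal=21, fixed-dead=8 -> toroidal

Answer: toroidal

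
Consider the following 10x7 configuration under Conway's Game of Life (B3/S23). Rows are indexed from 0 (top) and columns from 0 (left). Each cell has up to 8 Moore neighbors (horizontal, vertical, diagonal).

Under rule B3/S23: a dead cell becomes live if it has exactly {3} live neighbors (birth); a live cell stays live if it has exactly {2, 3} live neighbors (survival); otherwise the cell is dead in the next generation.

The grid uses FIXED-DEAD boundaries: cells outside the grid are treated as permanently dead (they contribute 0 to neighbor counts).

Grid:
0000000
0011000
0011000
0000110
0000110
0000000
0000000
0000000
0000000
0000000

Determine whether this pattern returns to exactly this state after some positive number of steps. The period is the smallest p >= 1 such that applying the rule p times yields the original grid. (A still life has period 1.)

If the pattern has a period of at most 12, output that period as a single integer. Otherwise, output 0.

Simulating and comparing each generation to the original:
Gen 0 (original, given above): 8 live cells
Gen 1: 6 live cells, differs from original
Gen 2: 8 live cells, MATCHES original -> period = 2

Answer: 2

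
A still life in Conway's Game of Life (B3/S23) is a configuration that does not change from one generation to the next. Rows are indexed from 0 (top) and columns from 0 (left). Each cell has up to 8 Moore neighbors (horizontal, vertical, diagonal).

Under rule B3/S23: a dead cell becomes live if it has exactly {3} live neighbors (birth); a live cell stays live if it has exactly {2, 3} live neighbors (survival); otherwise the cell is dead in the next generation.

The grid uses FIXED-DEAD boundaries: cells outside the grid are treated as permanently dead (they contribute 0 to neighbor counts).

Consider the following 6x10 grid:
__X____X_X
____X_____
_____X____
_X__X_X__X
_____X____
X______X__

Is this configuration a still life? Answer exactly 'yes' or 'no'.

Compute generation 1 and compare to generation 0 (given above):
Generation 1:
__________
__________
____XX____
____X_X___
_____XX___
__________
Cell (0,2) differs: gen0=1 vs gen1=0 -> NOT a still life.

Answer: no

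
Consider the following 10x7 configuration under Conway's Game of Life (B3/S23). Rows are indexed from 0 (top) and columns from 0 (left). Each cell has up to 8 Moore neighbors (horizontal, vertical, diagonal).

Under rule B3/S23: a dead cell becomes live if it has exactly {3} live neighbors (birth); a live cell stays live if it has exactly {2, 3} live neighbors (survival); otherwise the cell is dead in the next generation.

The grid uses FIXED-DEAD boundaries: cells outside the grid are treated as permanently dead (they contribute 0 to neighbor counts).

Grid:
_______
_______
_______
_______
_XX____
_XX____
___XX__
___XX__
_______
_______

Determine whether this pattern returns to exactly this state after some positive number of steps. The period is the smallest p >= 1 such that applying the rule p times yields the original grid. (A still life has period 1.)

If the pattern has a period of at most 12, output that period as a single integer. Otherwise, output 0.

Simulating and comparing each generation to the original:
Gen 0 (original, given above): 8 live cells
Gen 1: 6 live cells, differs from original
Gen 2: 8 live cells, MATCHES original -> period = 2

Answer: 2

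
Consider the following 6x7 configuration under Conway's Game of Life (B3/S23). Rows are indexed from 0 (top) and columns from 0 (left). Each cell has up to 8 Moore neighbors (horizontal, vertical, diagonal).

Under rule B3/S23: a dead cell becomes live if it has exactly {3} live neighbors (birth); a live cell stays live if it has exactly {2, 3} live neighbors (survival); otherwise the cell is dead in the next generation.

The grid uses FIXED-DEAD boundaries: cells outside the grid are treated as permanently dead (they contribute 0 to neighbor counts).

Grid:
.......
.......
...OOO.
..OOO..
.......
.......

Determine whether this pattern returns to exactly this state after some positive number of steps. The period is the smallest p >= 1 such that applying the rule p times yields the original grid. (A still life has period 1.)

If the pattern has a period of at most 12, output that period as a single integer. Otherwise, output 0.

Simulating and comparing each generation to the original:
Gen 0 (original, given above): 6 live cells
Gen 1: 6 live cells, differs from original
Gen 2: 6 live cells, MATCHES original -> period = 2

Answer: 2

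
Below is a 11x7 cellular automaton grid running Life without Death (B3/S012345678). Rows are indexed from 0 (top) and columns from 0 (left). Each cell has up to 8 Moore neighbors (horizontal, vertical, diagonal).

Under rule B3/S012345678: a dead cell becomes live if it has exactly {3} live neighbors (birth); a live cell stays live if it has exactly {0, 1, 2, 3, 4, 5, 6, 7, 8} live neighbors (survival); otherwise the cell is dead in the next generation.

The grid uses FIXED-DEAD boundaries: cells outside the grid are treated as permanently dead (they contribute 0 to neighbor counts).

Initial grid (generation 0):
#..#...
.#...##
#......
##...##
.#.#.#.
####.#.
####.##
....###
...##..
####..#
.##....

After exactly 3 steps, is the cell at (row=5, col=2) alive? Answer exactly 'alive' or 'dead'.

Answer: alive

Derivation:
Simulating step by step:
Generation 0 (given above): 36 live cells
Generation 1: 45 live cells
#..#...
##...##
#......
###.###
.#.#.#.
####.#.
####.##
.#..###
.#.##.#
#####.#
####...
Generation 2: 50 live cells
##.#...
##...##
#.#.#..
#######
.#.#.#.
####.#.
####.##
.#..###
.#.##.#
#####.#
#####..
Generation 3: 54 live cells
####...
##.####
#.#.#..
#######
.#.#.#.
####.#.
####.##
.#..###
.#.##.#
#####.#
######.

Cell (5,2) at generation 3: 1 -> alive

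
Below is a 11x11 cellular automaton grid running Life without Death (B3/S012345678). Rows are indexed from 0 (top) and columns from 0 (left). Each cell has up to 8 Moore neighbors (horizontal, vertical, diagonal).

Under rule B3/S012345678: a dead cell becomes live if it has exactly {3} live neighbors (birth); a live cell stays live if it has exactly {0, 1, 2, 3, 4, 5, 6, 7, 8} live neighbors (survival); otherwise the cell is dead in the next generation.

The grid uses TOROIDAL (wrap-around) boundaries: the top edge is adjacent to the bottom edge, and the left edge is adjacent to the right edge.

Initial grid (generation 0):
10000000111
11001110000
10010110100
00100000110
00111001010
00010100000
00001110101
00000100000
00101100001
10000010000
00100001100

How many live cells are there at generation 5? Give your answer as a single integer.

Answer: 79

Derivation:
Simulating step by step:
Generation 0 (given above): 39 live cells
Generation 1: 62 live cells
10000110111
11001110100
10110110111
01100110111
00111001010
00110101110
00001110101
00010100010
00101110001
11010111000
11100001100
Generation 2: 76 live cells
10101110111
11111110100
10110110111
01100110111
00111001010
00110101111
00101110101
00010101011
11101111001
11010111101
11101001100
Generation 3: 79 live cells
10101110111
11111110100
10110110111
01100110111
10111001010
01110101111
10101110101
00010101011
11101111001
11010111101
11101001100
Generation 4: 79 live cells
10101110111
11111110100
10110110111
01100110111
10111001010
01110101111
10101110101
00010101011
11101111001
11010111101
11101001100
Generation 5: 79 live cells
10101110111
11111110100
10110110111
01100110111
10111001010
01110101111
10101110101
00010101011
11101111001
11010111101
11101001100
Population at generation 5: 79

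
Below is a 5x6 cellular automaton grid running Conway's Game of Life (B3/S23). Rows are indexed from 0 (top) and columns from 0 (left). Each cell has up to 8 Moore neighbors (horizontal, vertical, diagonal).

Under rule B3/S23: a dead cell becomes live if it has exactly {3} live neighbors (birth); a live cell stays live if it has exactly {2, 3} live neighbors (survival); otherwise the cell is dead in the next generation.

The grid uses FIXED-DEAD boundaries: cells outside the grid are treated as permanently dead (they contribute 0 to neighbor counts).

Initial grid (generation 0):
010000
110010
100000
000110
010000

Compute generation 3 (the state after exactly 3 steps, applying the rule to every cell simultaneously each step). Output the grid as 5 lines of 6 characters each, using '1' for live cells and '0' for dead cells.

Answer: 000000
001000
010000
010000
000000

Derivation:
Simulating step by step:
Generation 0 (given above): 8 live cells
Generation 1: 8 live cells
110000
110000
110110
000000
000000
Generation 2: 5 live cells
110000
000000
111000
000000
000000
Generation 3: 3 live cells
(generation 3 grid is the final answer)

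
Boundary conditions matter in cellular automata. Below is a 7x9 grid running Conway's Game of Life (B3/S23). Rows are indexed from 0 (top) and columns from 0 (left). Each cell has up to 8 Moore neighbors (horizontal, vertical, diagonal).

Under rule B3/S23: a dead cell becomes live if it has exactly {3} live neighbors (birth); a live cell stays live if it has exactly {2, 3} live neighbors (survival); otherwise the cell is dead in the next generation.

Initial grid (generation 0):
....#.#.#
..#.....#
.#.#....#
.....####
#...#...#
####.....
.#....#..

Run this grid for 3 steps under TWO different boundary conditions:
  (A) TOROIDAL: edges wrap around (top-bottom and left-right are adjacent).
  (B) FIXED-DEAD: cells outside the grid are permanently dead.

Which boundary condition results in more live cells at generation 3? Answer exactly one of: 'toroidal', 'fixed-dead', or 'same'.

Answer: toroidal

Derivation:
Under TOROIDAL boundary, generation 3:
...##.#..
....###..
#......##
.##..###.
.##...##.
.#.......
......#..
Population = 20

Under FIXED-DEAD boundary, generation 3:
.........
..##...#.
........#
.##..#...
..#......
#.#......
##.......
Population = 12

Comparison: toroidal=20, fixed-dead=12 -> toroidal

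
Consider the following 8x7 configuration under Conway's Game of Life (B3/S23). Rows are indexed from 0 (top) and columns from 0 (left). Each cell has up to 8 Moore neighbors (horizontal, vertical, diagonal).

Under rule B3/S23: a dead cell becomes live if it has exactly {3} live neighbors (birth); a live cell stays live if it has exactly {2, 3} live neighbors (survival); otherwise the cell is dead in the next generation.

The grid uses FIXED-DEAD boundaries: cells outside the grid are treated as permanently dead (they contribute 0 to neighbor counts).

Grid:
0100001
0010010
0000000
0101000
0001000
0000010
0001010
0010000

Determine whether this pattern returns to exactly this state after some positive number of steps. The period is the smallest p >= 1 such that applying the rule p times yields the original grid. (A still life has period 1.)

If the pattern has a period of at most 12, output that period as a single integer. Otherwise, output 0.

Simulating and comparing each generation to the original:
Gen 0 (original, given above): 11 live cells
Gen 1: 5 live cells, differs from original
Gen 2: 4 live cells, differs from original
Gen 3: 2 live cells, differs from original
Gen 4: 0 live cells, differs from original
Gen 5: 0 live cells, differs from original
Gen 6: 0 live cells, differs from original
Gen 7: 0 live cells, differs from original
Gen 8: 0 live cells, differs from original
Gen 9: 0 live cells, differs from original
Gen 10: 0 live cells, differs from original
Gen 11: 0 live cells, differs from original
Gen 12: 0 live cells, differs from original
No period found within 12 steps.

Answer: 0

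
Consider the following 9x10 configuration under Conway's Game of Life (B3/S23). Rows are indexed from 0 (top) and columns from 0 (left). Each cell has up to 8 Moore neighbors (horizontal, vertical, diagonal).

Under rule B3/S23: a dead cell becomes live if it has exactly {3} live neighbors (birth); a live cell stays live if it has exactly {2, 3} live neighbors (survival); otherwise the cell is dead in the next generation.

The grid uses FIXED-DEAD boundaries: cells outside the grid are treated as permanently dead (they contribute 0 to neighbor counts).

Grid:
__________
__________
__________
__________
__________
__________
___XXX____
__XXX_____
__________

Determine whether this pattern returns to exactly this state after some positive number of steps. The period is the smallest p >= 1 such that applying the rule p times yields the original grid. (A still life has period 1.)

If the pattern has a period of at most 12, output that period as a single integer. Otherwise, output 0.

Simulating and comparing each generation to the original:
Gen 0 (original, given above): 6 live cells
Gen 1: 6 live cells, differs from original
Gen 2: 6 live cells, MATCHES original -> period = 2

Answer: 2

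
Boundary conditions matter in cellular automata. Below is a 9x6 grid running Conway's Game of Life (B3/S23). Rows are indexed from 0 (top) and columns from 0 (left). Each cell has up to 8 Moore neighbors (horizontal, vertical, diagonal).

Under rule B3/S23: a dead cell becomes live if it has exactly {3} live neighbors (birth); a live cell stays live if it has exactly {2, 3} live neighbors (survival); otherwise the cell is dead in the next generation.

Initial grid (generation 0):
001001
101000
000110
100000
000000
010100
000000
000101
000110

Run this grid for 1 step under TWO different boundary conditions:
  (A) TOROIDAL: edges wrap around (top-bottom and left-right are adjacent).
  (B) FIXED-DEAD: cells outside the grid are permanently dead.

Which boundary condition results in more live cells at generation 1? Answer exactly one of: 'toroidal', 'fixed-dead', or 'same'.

Answer: toroidal

Derivation:
Under TOROIDAL boundary, generation 1:
011011
011011
010101
000000
000000
000000
001010
000100
001101
Population = 17

Under FIXED-DEAD boundary, generation 1:
010000
011010
010100
000000
000000
000000
001010
000100
000110
Population = 11

Comparison: toroidal=17, fixed-dead=11 -> toroidal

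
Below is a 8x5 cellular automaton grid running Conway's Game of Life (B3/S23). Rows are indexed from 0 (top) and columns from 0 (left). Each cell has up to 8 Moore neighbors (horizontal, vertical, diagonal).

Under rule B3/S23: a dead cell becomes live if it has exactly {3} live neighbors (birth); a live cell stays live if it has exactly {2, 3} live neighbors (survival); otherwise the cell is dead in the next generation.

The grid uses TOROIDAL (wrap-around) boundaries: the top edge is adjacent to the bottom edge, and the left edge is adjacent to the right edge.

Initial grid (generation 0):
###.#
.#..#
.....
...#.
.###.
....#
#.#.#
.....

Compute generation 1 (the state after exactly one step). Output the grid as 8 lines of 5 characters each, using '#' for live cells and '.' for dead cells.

Simulating step by step:
Generation 0 (given above): 14 live cells
Generation 1: 17 live cells
(generation 1 grid is the final answer)

Answer: .####
.####
.....
...#.
..###
....#
#..##
..#..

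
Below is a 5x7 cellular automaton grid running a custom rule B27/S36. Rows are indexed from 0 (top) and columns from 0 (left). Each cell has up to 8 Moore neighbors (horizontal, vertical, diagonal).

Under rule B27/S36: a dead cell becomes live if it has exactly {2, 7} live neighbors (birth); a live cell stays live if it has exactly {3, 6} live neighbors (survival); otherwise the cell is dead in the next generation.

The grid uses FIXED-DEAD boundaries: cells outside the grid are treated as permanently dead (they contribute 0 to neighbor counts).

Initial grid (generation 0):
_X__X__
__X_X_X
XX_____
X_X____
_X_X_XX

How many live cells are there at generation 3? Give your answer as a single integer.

Answer: 7

Derivation:
Simulating step by step:
Generation 0 (given above): 13 live cells
Generation 1: 10 live cells
__X____
_______
_____X_
X_XXXXX
X___X__
Generation 2: 7 live cells
_______
_______
_XX__X_
___X___
__X_X_X
Generation 3: 7 live cells
_______
_XX____
___XX__
___X__X
_____X_
Population at generation 3: 7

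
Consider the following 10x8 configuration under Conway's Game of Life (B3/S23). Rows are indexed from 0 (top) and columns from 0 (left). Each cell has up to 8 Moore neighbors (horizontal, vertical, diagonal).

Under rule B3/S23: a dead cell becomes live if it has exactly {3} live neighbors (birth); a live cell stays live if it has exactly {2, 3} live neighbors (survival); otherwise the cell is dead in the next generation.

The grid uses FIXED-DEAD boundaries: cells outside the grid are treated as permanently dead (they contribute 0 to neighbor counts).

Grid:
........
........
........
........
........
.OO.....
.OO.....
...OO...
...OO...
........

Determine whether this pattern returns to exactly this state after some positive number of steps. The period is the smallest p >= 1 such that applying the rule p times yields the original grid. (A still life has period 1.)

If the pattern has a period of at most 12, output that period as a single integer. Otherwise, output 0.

Simulating and comparing each generation to the original:
Gen 0 (original, given above): 8 live cells
Gen 1: 6 live cells, differs from original
Gen 2: 8 live cells, MATCHES original -> period = 2

Answer: 2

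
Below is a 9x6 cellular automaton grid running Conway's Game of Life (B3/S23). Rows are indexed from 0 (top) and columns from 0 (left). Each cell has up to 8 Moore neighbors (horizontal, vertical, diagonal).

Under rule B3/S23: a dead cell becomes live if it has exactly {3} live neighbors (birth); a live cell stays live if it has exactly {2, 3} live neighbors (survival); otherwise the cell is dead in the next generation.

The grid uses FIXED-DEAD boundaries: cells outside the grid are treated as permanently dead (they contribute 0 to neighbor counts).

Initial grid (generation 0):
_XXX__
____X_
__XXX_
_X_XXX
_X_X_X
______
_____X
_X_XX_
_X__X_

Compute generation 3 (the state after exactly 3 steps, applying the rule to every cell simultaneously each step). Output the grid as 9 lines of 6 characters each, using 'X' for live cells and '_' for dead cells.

Answer: __X___
_X_X__
_XXX__
_XXX__
_____X
____XX
___X_X
______
______

Derivation:
Simulating step by step:
Generation 0 (given above): 20 live cells
Generation 1: 18 live cells
__XX__
_X__X_
__X___
_X___X
___X_X
____X_
____X_
__XXXX
__XXX_
Generation 2: 15 live cells
__XX__
_X____
_XX___
__X_X_
_____X
___XXX
______
__X__X
__X__X
Generation 3: 14 live cells
(generation 3 grid is the final answer)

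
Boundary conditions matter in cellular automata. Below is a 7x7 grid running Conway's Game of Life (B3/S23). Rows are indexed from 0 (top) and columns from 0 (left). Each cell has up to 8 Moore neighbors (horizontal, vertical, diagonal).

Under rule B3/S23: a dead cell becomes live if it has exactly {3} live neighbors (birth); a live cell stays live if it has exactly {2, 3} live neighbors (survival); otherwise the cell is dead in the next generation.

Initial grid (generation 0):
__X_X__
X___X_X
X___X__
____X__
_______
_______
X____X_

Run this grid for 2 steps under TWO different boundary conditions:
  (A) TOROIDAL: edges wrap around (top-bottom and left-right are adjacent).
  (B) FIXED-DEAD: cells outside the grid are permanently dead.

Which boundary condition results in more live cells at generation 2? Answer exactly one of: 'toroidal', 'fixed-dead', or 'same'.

Answer: toroidal

Derivation:
Under TOROIDAL boundary, generation 2:
_XXXXXX
_______
_X_XX_X
_______
_______
_______
_______
Population = 10

Under FIXED-DEAD boundary, generation 2:
____X__
__X__X_
___XX__
_______
_______
_______
_______
Population = 5

Comparison: toroidal=10, fixed-dead=5 -> toroidal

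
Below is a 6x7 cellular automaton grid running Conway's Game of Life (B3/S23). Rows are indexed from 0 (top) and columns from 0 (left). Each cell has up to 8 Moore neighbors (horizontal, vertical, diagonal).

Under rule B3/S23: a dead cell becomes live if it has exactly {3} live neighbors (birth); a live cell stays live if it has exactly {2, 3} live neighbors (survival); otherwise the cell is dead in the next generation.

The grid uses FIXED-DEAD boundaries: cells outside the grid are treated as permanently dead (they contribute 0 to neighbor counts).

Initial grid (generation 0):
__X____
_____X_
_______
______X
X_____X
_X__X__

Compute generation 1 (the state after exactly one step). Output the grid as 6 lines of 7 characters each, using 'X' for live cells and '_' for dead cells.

Simulating step by step:
Generation 0 (given above): 7 live cells
Generation 1: 1 live cells
(generation 1 grid is the final answer)

Answer: _______
_______
_______
_______
_____X_
_______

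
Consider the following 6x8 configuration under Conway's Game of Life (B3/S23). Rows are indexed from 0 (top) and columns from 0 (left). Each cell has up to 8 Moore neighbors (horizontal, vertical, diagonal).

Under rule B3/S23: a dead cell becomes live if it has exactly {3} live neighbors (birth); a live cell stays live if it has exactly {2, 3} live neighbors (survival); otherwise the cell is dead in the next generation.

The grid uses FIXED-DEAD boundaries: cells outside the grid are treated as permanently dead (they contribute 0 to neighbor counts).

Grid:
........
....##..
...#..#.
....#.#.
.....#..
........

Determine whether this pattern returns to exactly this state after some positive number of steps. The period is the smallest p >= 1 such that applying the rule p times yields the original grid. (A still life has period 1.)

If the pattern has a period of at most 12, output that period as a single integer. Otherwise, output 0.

Simulating and comparing each generation to the original:
Gen 0 (original, given above): 7 live cells
Gen 1: 7 live cells, MATCHES original -> period = 1

Answer: 1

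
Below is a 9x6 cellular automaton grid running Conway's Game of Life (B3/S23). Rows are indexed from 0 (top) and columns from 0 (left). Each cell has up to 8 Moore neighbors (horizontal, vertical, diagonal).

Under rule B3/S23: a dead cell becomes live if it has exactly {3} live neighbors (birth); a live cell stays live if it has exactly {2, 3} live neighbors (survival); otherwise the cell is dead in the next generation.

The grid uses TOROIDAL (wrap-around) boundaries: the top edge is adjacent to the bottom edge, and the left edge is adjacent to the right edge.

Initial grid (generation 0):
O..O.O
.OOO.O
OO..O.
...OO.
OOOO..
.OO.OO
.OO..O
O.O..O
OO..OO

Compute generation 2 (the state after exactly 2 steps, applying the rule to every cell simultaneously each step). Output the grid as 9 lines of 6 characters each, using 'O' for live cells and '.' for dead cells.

Simulating step by step:
Generation 0 (given above): 30 live cells
Generation 1: 12 live cells
...O..
...O..
OO....
....O.
O.....
....OO
......
..OO..
..OO..
Generation 2: 13 live cells
(generation 2 grid is the final answer)

Answer: ...OO.
..O...
......
OO...O
....O.
.....O
...OO.
..OO..
....O.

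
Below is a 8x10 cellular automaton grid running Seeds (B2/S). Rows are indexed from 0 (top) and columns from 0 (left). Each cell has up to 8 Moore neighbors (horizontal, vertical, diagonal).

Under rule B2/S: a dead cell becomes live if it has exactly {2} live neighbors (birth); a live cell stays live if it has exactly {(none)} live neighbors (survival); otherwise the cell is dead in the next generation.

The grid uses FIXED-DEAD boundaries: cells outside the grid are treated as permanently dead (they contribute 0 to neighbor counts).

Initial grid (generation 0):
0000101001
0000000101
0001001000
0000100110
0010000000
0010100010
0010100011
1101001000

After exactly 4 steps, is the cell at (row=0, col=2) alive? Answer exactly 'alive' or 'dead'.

Answer: alive

Derivation:
Simulating step by step:
Generation 0 (given above): 22 live cells
Generation 1: 22 live cells
0000010100
0001100000
0000110001
0010011000
0100110001
0000010100
1000000000
0000110111
Generation 2: 16 live cells
0001001000
0000000010
0010000000
0100000011
0011000110
1100000010
0000000001
0000001000
Generation 3: 11 live cells
0000000100
0011000100
0100000100
0000000000
0000000000
0001000000
1100000110
0000000000
Generation 4: 18 live cells
0011001010
0100000000
0001001010
0000000000
0000000000
1110000110
0010000000
1100000110

Cell (0,2) at generation 4: 1 -> alive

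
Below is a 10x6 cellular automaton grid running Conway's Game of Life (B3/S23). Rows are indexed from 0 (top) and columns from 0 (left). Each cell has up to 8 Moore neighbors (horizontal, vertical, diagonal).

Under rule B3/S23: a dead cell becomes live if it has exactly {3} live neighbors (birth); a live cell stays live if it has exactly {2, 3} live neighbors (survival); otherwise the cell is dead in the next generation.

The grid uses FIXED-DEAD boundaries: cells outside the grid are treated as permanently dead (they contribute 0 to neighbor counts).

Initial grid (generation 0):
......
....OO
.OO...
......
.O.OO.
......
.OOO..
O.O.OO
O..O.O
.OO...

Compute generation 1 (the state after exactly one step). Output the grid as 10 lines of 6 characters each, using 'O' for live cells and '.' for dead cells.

Answer: ......
......
......
.O.O..
......
.O..O.
.OOOO.
O....O
O..O.O
.OO...

Derivation:
Simulating step by step:
Generation 0 (given above): 19 live cells
Generation 1: 15 live cells
(generation 1 grid is the final answer)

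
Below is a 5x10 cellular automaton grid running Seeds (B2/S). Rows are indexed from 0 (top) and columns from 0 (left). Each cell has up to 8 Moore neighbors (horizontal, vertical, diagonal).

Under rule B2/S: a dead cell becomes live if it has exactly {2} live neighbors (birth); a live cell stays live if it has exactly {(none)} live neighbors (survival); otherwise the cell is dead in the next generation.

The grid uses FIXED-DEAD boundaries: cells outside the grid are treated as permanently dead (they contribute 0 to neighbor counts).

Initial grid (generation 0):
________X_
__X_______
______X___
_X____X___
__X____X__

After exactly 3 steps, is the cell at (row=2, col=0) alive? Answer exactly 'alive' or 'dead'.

Answer: alive

Derivation:
Simulating step by step:
Generation 0 (given above): 7 live cells
Generation 1: 9 live cells
__________
_______X__
_XX__X_X__
__X__X____
_X____X___
Generation 2: 12 live cells
__________
_XX_____X_
___XX___X_
X__XX__X__
__X__X____
Generation 3: 13 live cells
_XX_______
____X__X_X
X____X___X
_X____X_X_
_X____X___

Cell (2,0) at generation 3: 1 -> alive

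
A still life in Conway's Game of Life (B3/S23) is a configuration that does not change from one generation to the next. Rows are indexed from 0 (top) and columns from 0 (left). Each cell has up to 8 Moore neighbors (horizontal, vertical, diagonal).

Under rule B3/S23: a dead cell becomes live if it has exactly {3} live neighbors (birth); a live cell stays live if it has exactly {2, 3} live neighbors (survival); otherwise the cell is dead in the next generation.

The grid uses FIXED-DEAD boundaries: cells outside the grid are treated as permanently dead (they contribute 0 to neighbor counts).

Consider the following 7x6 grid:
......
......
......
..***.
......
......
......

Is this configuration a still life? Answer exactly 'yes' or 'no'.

Answer: no

Derivation:
Compute generation 1 and compare to generation 0 (given above):
Generation 1:
......
......
...*..
...*..
...*..
......
......
Cell (2,3) differs: gen0=0 vs gen1=1 -> NOT a still life.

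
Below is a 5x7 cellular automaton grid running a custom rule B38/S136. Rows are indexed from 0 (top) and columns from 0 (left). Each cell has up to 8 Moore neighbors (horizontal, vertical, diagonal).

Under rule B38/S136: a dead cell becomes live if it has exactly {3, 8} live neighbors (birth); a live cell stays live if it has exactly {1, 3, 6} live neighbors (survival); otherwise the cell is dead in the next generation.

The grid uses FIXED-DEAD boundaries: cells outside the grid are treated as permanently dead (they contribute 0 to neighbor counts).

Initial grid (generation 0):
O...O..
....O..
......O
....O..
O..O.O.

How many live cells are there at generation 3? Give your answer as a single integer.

Answer: 5

Derivation:
Simulating step by step:
Generation 0 (given above): 8 live cells
Generation 1: 8 live cells
....O..
....OO.
.....O.
.....O.
...OOO.
Generation 2: 9 live cells
.....O.
....OO.
.....OO
.....OO
...OO..
Generation 3: 5 live cells
....O..
....O..
.......
......O
...O.O.
Population at generation 3: 5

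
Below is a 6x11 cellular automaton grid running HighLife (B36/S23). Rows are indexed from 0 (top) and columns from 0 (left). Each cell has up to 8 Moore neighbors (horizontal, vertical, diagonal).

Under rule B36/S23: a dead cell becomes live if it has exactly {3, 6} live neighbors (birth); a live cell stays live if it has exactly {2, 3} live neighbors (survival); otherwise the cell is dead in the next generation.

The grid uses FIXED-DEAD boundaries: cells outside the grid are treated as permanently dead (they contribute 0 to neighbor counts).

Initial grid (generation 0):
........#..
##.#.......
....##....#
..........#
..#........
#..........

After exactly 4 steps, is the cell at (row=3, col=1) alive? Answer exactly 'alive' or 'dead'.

Simulating step by step:
Generation 0 (given above): 10 live cells
Generation 1: 2 live cells
...........
....#......
....#......
...........
...........
...........
Generation 2: 0 live cells
...........
...........
...........
...........
...........
...........
Generation 3: 0 live cells
...........
...........
...........
...........
...........
...........
Generation 4: 0 live cells
...........
...........
...........
...........
...........
...........

Cell (3,1) at generation 4: 0 -> dead

Answer: dead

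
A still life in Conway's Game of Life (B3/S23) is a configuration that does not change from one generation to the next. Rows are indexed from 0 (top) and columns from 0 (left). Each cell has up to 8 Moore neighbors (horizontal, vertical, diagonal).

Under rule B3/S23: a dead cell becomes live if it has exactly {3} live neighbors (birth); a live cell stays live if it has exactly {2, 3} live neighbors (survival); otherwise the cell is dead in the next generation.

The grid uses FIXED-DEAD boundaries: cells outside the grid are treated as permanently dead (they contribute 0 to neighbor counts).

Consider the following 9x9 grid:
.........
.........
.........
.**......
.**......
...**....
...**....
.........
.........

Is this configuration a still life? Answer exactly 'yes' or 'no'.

Answer: no

Derivation:
Compute generation 1 and compare to generation 0 (given above):
Generation 1:
.........
.........
.........
.**......
.*.......
....*....
...**....
.........
.........
Cell (4,2) differs: gen0=1 vs gen1=0 -> NOT a still life.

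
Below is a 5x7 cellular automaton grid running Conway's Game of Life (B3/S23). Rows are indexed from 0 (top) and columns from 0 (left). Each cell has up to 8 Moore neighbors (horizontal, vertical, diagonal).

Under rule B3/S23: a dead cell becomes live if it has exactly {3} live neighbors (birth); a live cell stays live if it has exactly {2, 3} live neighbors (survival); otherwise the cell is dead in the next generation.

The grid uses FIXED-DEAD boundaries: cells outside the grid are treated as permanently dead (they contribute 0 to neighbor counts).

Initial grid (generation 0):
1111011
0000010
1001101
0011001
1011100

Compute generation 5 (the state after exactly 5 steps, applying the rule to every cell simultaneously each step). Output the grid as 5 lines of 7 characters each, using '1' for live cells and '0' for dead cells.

Simulating step by step:
Generation 0 (given above): 18 live cells
Generation 1: 13 live cells
0110111
1000000
0011101
0000000
0110100
Generation 2: 7 live cells
0100010
0000001
0001000
0100110
0000000
Generation 3: 3 live cells
0000000
0000000
0000110
0000100
0000000
Generation 4: 4 live cells
0000000
0000000
0000110
0000110
0000000
Generation 5: 4 live cells
(generation 5 grid is the final answer)

Answer: 0000000
0000000
0000110
0000110
0000000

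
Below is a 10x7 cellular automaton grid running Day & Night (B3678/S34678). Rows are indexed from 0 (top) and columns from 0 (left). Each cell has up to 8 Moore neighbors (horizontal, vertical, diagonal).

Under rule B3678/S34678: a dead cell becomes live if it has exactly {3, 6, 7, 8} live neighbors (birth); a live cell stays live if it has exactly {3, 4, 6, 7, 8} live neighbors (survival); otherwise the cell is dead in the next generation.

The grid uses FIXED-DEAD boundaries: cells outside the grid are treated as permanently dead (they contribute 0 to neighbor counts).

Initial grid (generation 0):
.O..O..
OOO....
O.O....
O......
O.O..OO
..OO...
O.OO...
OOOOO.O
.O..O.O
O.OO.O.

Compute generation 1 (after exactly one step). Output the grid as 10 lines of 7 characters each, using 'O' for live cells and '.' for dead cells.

Answer: OOO....
O.OO...
OO.....
.......
...O...
..OOO..
.OOO...
O...O..
..OOO..
.O..O..

Derivation:
Simulating step by step:
Generation 0 (given above): 30 live cells
Generation 1: 22 live cells
(generation 1 grid is the final answer)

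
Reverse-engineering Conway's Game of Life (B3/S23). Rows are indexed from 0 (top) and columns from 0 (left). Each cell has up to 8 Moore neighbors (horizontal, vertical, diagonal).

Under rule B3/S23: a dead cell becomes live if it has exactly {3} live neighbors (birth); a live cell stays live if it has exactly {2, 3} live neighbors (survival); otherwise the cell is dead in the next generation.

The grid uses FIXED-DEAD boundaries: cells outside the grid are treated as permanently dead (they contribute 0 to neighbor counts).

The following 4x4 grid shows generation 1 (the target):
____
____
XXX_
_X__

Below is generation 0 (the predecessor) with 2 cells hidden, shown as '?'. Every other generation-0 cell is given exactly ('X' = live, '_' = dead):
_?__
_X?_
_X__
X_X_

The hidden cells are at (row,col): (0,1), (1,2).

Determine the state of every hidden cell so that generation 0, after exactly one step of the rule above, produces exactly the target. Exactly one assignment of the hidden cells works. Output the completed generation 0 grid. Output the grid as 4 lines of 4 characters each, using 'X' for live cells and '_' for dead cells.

Hidden generation-0 cells (in order): (0,1), (1,2).
A hidden cell only influences target cells in its own 3x3 neighborhood. Try each of the 2^2 = 4 assignments, step the completed generation 0 forward once under B3/S23, and compare with the target:
  (0,1)=_ (1,2)=_ -> step reproduces the target at every cell -> ACCEPT
  (0,1)=_ (1,2)=X -> step gives (1,1)='X' but target has '_' -> reject
  (0,1)=X (1,2)=_ -> step gives (1,0)='X' but target has '_' -> reject
  (0,1)=X (1,2)=X -> step gives (0,1)='X' but target has '_' -> reject
Unique solution: (0,1)=dead, (1,2)=dead.
Check: live-neighbor counts of every cell in the completed generation 0:
1110
2120
3331
1311
Applying B3/S23 to generation 0 with these counts gives:
____
____
XXX_
_X__
which matches the target exactly.

Answer: ____
_X__
_X__
X_X_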